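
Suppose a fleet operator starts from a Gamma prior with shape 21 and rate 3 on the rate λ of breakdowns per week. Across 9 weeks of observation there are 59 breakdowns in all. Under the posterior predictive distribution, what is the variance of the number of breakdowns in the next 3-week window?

25

Total count 59 over total exposure 9 weeks.
Gamma(α, β) with Poisson data over total exposure Σt gives posterior Gamma(α+Σx, β+Σt) = Gamma(80, 12).
The posterior predictive for a window of length T is Negative Binomial with variance T·α'·(β'+T)/β'² = 3·80·15/144 = 25.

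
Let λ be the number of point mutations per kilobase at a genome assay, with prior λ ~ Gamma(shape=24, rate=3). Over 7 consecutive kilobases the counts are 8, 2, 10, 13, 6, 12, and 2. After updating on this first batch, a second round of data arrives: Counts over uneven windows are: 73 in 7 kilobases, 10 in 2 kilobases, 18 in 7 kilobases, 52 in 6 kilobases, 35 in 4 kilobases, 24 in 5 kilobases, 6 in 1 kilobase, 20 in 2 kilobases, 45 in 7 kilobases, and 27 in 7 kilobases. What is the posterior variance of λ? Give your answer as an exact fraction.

387/3364

Total count: 8 + 2 + 10 + 13 + 6 + 12 + 2 = 53.
Total exposure: 7 kilobases.
After the first batch: Gamma(24 + 53, 3 + 7) = Gamma(77, 10).
Total count: 73 + 10 + 18 + 52 + 35 + 24 + 6 + 20 + 45 + 27 = 310.
Total exposure: 7 + 2 + 7 + 6 + 4 + 5 + 1 + 2 + 7 + 7 = 48 kilobases.
After the second batch: Gamma(77 + 310, 10 + 48) = Gamma(387, 58).
Posterior variance = α'/β'² = 387/3364.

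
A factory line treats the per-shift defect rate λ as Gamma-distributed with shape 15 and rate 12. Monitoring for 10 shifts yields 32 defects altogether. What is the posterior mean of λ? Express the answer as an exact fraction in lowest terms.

Total count 32 over total exposure 10 shifts.
Gamma(α, β) with Poisson data over total exposure Σt gives posterior Gamma(α+Σx, β+Σt) = Gamma(47, 22).
Posterior mean = α'/β' = 47/22.

47/22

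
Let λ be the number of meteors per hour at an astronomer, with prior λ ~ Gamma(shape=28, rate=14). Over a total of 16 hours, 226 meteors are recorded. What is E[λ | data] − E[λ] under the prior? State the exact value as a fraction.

97/15

Total count 226 over total exposure 16 hours.
Gamma(α, β) with Poisson data over total exposure Σt gives posterior Gamma(α+Σx, β+Σt) = Gamma(254, 30).
Posterior mean = 254/30 = 127/15; prior mean = 28/14 = 2. Difference = 127/15 − 2 = 97/15.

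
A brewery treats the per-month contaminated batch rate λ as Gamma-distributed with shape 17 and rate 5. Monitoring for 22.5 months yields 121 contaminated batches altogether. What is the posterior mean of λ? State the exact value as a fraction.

Total count 121 over total exposure 22.5 months.
Gamma(α, β) with Poisson data over total exposure Σt gives posterior Gamma(α+Σx, β+Σt) = Gamma(138, 55/2).
Posterior mean = α'/β' = 138/(55/2) = 276/55.

276/55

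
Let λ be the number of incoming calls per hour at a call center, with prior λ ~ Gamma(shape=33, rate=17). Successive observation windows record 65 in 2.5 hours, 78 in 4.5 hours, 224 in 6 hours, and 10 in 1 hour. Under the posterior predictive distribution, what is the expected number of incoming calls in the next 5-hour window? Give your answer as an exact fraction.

Total count: 65 + 78 + 224 + 10 = 377.
Total exposure: 2.5 + 4.5 + 6 + 1 = 14 hours.
The Gamma prior is conjugate for the Poisson rate, so λ | data ~ Gamma(33+377, 17+14) = Gamma(410, 31).
Predictive mean over a 5-hour window = T·E[λ|data] = 5·410/31 = 2050/31.

2050/31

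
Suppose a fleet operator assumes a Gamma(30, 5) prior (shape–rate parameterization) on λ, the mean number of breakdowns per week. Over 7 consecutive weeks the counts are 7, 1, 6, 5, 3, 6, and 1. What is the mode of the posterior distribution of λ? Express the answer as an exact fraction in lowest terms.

Total count: 7 + 1 + 6 + 5 + 3 + 6 + 1 = 29.
Total exposure: 7 weeks.
Conjugate update: add total count to the shape and total exposure to the rate, giving Gamma(59, 12).
Posterior mode = (α'−1)/β' = 58/12 = 29/6.

29/6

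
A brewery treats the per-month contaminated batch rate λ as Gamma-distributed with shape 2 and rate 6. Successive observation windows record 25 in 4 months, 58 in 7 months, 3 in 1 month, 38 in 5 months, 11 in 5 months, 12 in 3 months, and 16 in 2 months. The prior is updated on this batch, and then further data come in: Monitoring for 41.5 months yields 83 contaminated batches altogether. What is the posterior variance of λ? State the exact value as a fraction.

Total count: 25 + 58 + 3 + 38 + 11 + 12 + 16 = 163.
Total exposure: 4 + 7 + 1 + 5 + 5 + 3 + 2 = 27 months.
After the first batch: Gamma(2 + 163, 6 + 27) = Gamma(165, 33).
Total count 83 over total exposure 41.5 months.
After the second batch: Gamma(165 + 83, 33 + 41.5) = Gamma(248, 149/2).
Posterior variance = α'/β'² = 248/(22201/4) = 992/22201.

992/22201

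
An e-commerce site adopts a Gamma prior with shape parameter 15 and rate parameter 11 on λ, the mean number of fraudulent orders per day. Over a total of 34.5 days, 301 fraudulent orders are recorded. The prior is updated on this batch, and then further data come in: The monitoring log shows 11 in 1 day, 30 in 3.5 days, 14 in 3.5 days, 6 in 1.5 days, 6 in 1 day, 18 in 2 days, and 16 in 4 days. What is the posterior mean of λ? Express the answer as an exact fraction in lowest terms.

Total count 301 over total exposure 34.5 days.
After the first batch: Gamma(15 + 301, 11 + 34.5) = Gamma(316, 91/2).
Total count: 11 + 30 + 14 + 6 + 6 + 18 + 16 = 101.
Total exposure: 1 + 3.5 + 3.5 + 1.5 + 1 + 2 + 4 = 16.5 days.
After the second batch: Gamma(316 + 101, 91/2 + 16.5) = Gamma(417, 62).
Posterior mean = α'/β' = 417/62.

417/62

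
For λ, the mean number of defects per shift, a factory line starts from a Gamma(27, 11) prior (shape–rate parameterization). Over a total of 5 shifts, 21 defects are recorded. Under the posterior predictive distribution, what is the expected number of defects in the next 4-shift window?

Total count 21 over total exposure 5 shifts.
By Gamma–Poisson conjugacy, the posterior is Gamma(α + Σx, β + Σt) = Gamma(27 + 21, 11 + 5) = Gamma(48, 16).
Predictive mean over a 4-shift window = T·E[λ|data] = 4·48/16 = 12.

12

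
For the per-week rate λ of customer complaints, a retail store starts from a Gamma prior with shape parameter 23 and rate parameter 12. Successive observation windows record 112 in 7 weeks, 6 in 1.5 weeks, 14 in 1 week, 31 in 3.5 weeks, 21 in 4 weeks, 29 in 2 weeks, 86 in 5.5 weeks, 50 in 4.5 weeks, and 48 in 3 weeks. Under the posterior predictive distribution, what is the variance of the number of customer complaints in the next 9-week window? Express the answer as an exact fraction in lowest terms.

Total count: 112 + 6 + 14 + 31 + 21 + 29 + 86 + 50 + 48 = 397.
Total exposure: 7 + 1.5 + 1 + 3.5 + 4 + 2 + 5.5 + 4.5 + 3 = 32 weeks.
Gamma(α, β) with Poisson data over total exposure Σt gives posterior Gamma(α+Σx, β+Σt) = Gamma(420, 44).
The posterior predictive for a window of length T is Negative Binomial with variance T·α'·(β'+T)/β'² = 9·420·53/1936 = 50085/484.

50085/484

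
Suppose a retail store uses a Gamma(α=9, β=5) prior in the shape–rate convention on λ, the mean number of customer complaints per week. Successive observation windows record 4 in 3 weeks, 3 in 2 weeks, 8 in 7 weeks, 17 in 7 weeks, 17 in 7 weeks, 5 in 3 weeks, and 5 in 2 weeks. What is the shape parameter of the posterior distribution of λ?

68

Total count: 4 + 3 + 8 + 17 + 17 + 5 + 5 = 59.
Total exposure: 3 + 2 + 7 + 7 + 7 + 3 + 2 = 31 weeks.
The Gamma prior is conjugate for the Poisson rate, so λ | data ~ Gamma(9+59, 5+31) = Gamma(68, 36).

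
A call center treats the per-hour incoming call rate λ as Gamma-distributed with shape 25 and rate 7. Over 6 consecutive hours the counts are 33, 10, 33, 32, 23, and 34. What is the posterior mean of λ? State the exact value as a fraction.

190/13

Total count: 33 + 10 + 33 + 32 + 23 + 34 = 165.
Total exposure: 6 hours.
Posterior: α' = 25 + 165 = 190, β' = 7 + 6 = 13.
Posterior mean = α'/β' = 190/13.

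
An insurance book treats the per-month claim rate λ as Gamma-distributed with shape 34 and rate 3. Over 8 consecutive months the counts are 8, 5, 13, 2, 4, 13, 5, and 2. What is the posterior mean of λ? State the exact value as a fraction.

Total count: 8 + 5 + 13 + 2 + 4 + 13 + 5 + 2 = 52.
Total exposure: 8 months.
The Gamma prior is conjugate for the Poisson rate, so λ | data ~ Gamma(34+52, 3+8) = Gamma(86, 11).
Posterior mean = α'/β' = 86/11.

86/11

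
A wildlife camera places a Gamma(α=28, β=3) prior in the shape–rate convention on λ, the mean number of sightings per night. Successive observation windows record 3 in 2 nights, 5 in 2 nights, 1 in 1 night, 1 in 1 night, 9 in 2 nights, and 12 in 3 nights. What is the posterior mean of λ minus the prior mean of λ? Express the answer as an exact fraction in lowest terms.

-215/42

Total count: 3 + 5 + 1 + 1 + 9 + 12 = 31.
Total exposure: 2 + 2 + 1 + 1 + 2 + 3 = 11 nights.
By Gamma–Poisson conjugacy, the posterior is Gamma(α + Σx, β + Σt) = Gamma(28 + 31, 3 + 11) = Gamma(59, 14).
Posterior mean = 59/14 = 59/14; prior mean = 28/3 = 28/3. Difference = 59/14 − 28/3 = -215/42.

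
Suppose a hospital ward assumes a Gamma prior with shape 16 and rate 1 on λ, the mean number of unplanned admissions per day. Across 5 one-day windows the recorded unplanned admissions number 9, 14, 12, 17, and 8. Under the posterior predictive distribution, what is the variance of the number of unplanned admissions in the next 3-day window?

Total count: 9 + 14 + 12 + 17 + 8 = 60.
Total exposure: 5 days.
By Gamma–Poisson conjugacy, the posterior is Gamma(α + Σx, β + Σt) = Gamma(16 + 60, 1 + 5) = Gamma(76, 6).
The posterior predictive for a window of length T is Negative Binomial with variance T·α'·(β'+T)/β'² = 3·76·9/36 = 57.

57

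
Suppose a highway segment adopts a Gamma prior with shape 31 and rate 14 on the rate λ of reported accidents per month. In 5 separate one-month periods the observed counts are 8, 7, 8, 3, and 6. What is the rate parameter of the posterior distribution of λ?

Total count: 8 + 7 + 8 + 3 + 6 = 32.
Total exposure: 5 months.
By Gamma–Poisson conjugacy, the posterior is Gamma(α + Σx, β + Σt) = Gamma(31 + 32, 14 + 5) = Gamma(63, 19).

19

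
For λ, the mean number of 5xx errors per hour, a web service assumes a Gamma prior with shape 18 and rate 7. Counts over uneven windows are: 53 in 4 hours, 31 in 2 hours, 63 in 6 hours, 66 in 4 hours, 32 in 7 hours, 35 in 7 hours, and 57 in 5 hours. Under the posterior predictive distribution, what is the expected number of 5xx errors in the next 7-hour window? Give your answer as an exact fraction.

355/6

Total count: 53 + 31 + 63 + 66 + 32 + 35 + 57 = 337.
Total exposure: 4 + 2 + 6 + 4 + 7 + 7 + 5 = 35 hours.
By Gamma–Poisson conjugacy, the posterior is Gamma(α + Σx, β + Σt) = Gamma(18 + 337, 7 + 35) = Gamma(355, 42).
Predictive mean over a 7-hour window = T·E[λ|data] = 7·355/42 = 355/6.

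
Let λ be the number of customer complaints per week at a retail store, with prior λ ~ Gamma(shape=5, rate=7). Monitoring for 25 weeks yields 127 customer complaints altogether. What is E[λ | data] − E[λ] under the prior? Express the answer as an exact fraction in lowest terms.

191/56

Total count 127 over total exposure 25 weeks.
By Gamma–Poisson conjugacy, the posterior is Gamma(α + Σx, β + Σt) = Gamma(5 + 127, 7 + 25) = Gamma(132, 32).
Posterior mean = 132/32 = 33/8; prior mean = 5/7 = 5/7. Difference = 33/8 − 5/7 = 191/56.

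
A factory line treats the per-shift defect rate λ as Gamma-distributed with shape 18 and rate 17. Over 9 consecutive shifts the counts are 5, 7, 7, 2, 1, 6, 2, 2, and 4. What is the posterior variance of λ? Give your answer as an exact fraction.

27/338

Total count: 5 + 7 + 7 + 2 + 1 + 6 + 2 + 2 + 4 = 36.
Total exposure: 9 shifts.
Gamma(α, β) with Poisson data over total exposure Σt gives posterior Gamma(α+Σx, β+Σt) = Gamma(54, 26).
Posterior variance = α'/β'² = 54/676 = 27/338.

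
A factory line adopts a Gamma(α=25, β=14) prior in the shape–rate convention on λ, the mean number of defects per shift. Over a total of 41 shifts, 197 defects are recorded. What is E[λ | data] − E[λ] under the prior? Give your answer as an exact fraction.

1733/770

Total count 197 over total exposure 41 shifts.
Gamma(α, β) with Poisson data over total exposure Σt gives posterior Gamma(α+Σx, β+Σt) = Gamma(222, 55).
Posterior mean = 222/55 = 222/55; prior mean = 25/14 = 25/14. Difference = 222/55 − 25/14 = 1733/770.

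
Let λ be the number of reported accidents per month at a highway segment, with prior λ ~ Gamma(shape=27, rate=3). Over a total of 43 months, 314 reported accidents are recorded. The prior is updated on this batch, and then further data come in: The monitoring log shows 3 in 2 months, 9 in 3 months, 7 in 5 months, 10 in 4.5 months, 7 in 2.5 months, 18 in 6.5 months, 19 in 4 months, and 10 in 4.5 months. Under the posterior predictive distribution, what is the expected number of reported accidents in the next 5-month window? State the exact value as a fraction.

Total count 314 over total exposure 43 months.
After the first batch: Gamma(27 + 314, 3 + 43) = Gamma(341, 46).
Total count: 3 + 9 + 7 + 10 + 7 + 18 + 19 + 10 = 83.
Total exposure: 2 + 3 + 5 + 4.5 + 2.5 + 6.5 + 4 + 4.5 = 32 months.
After the second batch: Gamma(341 + 83, 46 + 32) = Gamma(424, 78).
Predictive mean over a 5-month window = T·E[λ|data] = 5·424/78 = 1060/39.

1060/39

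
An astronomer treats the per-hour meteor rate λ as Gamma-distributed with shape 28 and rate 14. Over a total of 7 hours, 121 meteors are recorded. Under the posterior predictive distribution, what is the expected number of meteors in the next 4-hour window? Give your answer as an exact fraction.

596/21

Total count 121 over total exposure 7 hours.
Posterior: α' = 28 + 121 = 149, β' = 14 + 7 = 21.
Predictive mean over a 4-hour window = T·E[λ|data] = 4·149/21 = 596/21.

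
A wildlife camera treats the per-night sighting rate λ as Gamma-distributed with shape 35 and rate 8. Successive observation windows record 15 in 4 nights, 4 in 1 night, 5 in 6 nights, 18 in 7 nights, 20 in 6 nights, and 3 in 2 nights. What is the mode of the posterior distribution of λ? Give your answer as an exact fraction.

99/34

Total count: 15 + 4 + 5 + 18 + 20 + 3 = 65.
Total exposure: 4 + 1 + 6 + 7 + 6 + 2 = 26 nights.
By Gamma–Poisson conjugacy, the posterior is Gamma(α + Σx, β + Σt) = Gamma(35 + 65, 8 + 26) = Gamma(100, 34).
Posterior mode = (α'−1)/β' = 99/34.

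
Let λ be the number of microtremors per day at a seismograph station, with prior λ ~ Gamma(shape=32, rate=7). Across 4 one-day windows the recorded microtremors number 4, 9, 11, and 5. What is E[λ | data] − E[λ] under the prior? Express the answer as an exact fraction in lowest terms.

75/77

Total count: 4 + 9 + 11 + 5 = 29.
Total exposure: 4 days.
Gamma(α, β) with Poisson data over total exposure Σt gives posterior Gamma(α+Σx, β+Σt) = Gamma(61, 11).
Posterior mean = 61/11 = 61/11; prior mean = 32/7 = 32/7. Difference = 61/11 − 32/7 = 75/77.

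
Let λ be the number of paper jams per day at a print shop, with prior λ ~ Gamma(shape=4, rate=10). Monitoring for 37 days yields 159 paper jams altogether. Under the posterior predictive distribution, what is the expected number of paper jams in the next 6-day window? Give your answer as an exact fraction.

978/47

Total count 159 over total exposure 37 days.
Conjugate update: add total count to the shape and total exposure to the rate, giving Gamma(163, 47).
Predictive mean over a 6-day window = T·E[λ|data] = 6·163/47 = 978/47.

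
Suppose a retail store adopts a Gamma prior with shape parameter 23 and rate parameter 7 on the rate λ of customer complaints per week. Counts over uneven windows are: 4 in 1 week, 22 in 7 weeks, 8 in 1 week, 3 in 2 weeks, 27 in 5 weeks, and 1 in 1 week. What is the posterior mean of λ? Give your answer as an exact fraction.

11/3

Total count: 4 + 22 + 8 + 3 + 27 + 1 = 65.
Total exposure: 1 + 7 + 1 + 2 + 5 + 1 = 17 weeks.
Posterior: α' = 23 + 65 = 88, β' = 7 + 17 = 24.
Posterior mean = α'/β' = 88/24 = 11/3.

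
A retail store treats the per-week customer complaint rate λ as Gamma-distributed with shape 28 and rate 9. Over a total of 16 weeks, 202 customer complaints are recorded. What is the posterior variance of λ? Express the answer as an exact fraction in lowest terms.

46/125

Total count 202 over total exposure 16 weeks.
Posterior: α' = 28 + 202 = 230, β' = 9 + 16 = 25.
Posterior variance = α'/β'² = 230/625 = 46/125.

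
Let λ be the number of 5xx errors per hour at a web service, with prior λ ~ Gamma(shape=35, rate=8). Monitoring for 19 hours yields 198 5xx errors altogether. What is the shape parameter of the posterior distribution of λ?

233

Total count 198 over total exposure 19 hours.
The Gamma prior is conjugate for the Poisson rate, so λ | data ~ Gamma(35+198, 8+19) = Gamma(233, 27).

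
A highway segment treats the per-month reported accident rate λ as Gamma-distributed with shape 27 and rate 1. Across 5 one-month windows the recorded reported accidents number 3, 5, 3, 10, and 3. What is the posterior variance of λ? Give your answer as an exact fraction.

17/12

Total count: 3 + 5 + 3 + 10 + 3 = 24.
Total exposure: 5 months.
Posterior: α' = 27 + 24 = 51, β' = 1 + 5 = 6.
Posterior variance = α'/β'² = 51/36 = 17/12.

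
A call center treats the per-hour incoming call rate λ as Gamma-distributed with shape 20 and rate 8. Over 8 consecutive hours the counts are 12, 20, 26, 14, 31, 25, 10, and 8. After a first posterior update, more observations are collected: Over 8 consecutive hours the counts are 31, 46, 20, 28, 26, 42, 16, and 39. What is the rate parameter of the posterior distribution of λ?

24

Total count: 12 + 20 + 26 + 14 + 31 + 25 + 10 + 8 = 146.
Total exposure: 8 hours.
After the first batch: Gamma(20 + 146, 8 + 8) = Gamma(166, 16).
Total count: 31 + 46 + 20 + 28 + 26 + 42 + 16 + 39 = 248.
Total exposure: 8 hours.
After the second batch: Gamma(166 + 248, 16 + 8) = Gamma(414, 24).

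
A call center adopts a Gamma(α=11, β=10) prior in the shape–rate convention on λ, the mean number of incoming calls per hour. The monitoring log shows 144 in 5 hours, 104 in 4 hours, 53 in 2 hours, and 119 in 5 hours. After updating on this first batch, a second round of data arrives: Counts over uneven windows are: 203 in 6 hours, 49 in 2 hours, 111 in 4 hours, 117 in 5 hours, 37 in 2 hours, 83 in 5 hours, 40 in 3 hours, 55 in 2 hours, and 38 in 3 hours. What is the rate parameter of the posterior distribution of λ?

Total count: 144 + 104 + 53 + 119 = 420.
Total exposure: 5 + 4 + 2 + 5 = 16 hours.
After the first batch: Gamma(11 + 420, 10 + 16) = Gamma(431, 26).
Total count: 203 + 49 + 111 + 117 + 37 + 83 + 40 + 55 + 38 = 733.
Total exposure: 6 + 2 + 4 + 5 + 2 + 5 + 3 + 2 + 3 = 32 hours.
After the second batch: Gamma(431 + 733, 26 + 32) = Gamma(1164, 58).

58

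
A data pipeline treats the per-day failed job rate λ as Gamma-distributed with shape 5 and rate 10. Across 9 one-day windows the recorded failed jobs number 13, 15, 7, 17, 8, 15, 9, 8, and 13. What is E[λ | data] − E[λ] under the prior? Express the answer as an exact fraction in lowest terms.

201/38

Total count: 13 + 15 + 7 + 17 + 8 + 15 + 9 + 8 + 13 = 105.
Total exposure: 9 days.
By Gamma–Poisson conjugacy, the posterior is Gamma(α + Σx, β + Σt) = Gamma(5 + 105, 10 + 9) = Gamma(110, 19).
Posterior mean = 110/19 = 110/19; prior mean = 5/10 = 1/2. Difference = 110/19 − 1/2 = 201/38.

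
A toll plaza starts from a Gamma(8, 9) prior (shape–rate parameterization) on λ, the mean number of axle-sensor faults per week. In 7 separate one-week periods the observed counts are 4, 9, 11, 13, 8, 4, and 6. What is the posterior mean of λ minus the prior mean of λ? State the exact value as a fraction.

Total count: 4 + 9 + 11 + 13 + 8 + 4 + 6 = 55.
Total exposure: 7 weeks.
Conjugate update: add total count to the shape and total exposure to the rate, giving Gamma(63, 16).
Posterior mean = 63/16 = 63/16; prior mean = 8/9 = 8/9. Difference = 63/16 − 8/9 = 439/144.

439/144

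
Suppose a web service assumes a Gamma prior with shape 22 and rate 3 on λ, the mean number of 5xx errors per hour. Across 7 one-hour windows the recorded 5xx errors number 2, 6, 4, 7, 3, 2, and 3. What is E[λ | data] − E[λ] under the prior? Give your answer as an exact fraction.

-73/30

Total count: 2 + 6 + 4 + 7 + 3 + 2 + 3 = 27.
Total exposure: 7 hours.
Posterior: α' = 22 + 27 = 49, β' = 3 + 7 = 10.
Posterior mean = 49/10 = 49/10; prior mean = 22/3 = 22/3. Difference = 49/10 − 22/3 = -73/30.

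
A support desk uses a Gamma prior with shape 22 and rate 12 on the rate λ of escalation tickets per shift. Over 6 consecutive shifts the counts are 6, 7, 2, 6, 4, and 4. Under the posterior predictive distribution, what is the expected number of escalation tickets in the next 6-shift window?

17

Total count: 6 + 7 + 2 + 6 + 4 + 4 = 29.
Total exposure: 6 shifts.
The Gamma prior is conjugate for the Poisson rate, so λ | data ~ Gamma(22+29, 12+6) = Gamma(51, 18).
Predictive mean over a 6-shift window = T·E[λ|data] = 6·51/18 = 17.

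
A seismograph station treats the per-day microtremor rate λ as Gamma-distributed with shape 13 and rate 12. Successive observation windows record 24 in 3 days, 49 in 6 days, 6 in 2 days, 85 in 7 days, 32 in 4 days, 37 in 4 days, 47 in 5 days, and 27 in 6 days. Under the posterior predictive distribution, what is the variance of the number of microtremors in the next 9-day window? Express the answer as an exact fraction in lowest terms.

Total count: 24 + 49 + 6 + 85 + 32 + 37 + 47 + 27 = 307.
Total exposure: 3 + 6 + 2 + 7 + 4 + 4 + 5 + 6 = 37 days.
The Gamma prior is conjugate for the Poisson rate, so λ | data ~ Gamma(13+307, 12+37) = Gamma(320, 49).
The posterior predictive for a window of length T is Negative Binomial with variance T·α'·(β'+T)/β'² = 9·320·58/2401 = 167040/2401.

167040/2401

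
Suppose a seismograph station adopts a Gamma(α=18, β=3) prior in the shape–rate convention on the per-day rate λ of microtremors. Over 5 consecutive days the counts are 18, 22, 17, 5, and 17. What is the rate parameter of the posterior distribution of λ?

8

Total count: 18 + 22 + 17 + 5 + 17 = 79.
Total exposure: 5 days.
By Gamma–Poisson conjugacy, the posterior is Gamma(α + Σx, β + Σt) = Gamma(18 + 79, 3 + 5) = Gamma(97, 8).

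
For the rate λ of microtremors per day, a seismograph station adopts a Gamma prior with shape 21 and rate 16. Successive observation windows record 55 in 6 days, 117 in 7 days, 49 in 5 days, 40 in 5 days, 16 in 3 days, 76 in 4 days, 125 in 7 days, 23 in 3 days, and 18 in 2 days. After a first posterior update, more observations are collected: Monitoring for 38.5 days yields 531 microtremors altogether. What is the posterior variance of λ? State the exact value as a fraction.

4284/37249

Total count: 55 + 117 + 49 + 40 + 16 + 76 + 125 + 23 + 18 = 519.
Total exposure: 6 + 7 + 5 + 5 + 3 + 4 + 7 + 3 + 2 = 42 days.
After the first batch: Gamma(21 + 519, 16 + 42) = Gamma(540, 58).
Total count 531 over total exposure 38.5 days.
After the second batch: Gamma(540 + 531, 58 + 38.5) = Gamma(1071, 193/2).
Posterior variance = α'/β'² = 1071/(37249/4) = 4284/37249.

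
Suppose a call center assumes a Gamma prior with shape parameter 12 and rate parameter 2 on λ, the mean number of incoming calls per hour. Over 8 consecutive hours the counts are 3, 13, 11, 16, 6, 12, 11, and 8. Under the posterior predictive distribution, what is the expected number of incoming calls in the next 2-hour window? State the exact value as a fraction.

92/5

Total count: 3 + 13 + 11 + 16 + 6 + 12 + 11 + 8 = 80.
Total exposure: 8 hours.
By Gamma–Poisson conjugacy, the posterior is Gamma(α + Σx, β + Σt) = Gamma(12 + 80, 2 + 8) = Gamma(92, 10).
Predictive mean over a 2-hour window = T·E[λ|data] = 2·92/10 = 92/5.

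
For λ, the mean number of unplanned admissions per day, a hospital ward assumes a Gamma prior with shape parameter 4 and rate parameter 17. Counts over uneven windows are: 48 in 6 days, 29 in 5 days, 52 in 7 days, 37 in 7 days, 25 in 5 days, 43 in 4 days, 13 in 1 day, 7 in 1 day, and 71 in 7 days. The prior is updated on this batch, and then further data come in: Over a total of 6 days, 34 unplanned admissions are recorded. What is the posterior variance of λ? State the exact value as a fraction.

1/12

Total count: 48 + 29 + 52 + 37 + 25 + 43 + 13 + 7 + 71 = 325.
Total exposure: 6 + 5 + 7 + 7 + 5 + 4 + 1 + 1 + 7 = 43 days.
After the first batch: Gamma(4 + 325, 17 + 43) = Gamma(329, 60).
Total count 34 over total exposure 6 days.
After the second batch: Gamma(329 + 34, 60 + 6) = Gamma(363, 66).
Posterior variance = α'/β'² = 363/4356 = 1/12.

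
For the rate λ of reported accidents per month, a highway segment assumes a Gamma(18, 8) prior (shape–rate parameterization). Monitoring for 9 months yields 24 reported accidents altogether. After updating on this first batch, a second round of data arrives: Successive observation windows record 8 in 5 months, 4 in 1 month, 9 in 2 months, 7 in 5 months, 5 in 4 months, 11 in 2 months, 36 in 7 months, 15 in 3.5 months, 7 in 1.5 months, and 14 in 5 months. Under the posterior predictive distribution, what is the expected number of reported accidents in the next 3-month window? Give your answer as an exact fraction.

Total count 24 over total exposure 9 months.
After the first batch: Gamma(18 + 24, 8 + 9) = Gamma(42, 17).
Total count: 8 + 4 + 9 + 7 + 5 + 11 + 36 + 15 + 7 + 14 = 116.
Total exposure: 5 + 1 + 2 + 5 + 4 + 2 + 7 + 3.5 + 1.5 + 5 = 36 months.
After the second batch: Gamma(42 + 116, 17 + 36) = Gamma(158, 53).
Predictive mean over a 3-month window = T·E[λ|data] = 3·158/53 = 474/53.

474/53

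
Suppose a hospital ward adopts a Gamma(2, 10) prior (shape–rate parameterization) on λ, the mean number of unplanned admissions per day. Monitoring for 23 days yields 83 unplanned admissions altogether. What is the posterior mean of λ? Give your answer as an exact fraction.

Total count 83 over total exposure 23 days.
Posterior: α' = 2 + 83 = 85, β' = 10 + 23 = 33.
Posterior mean = α'/β' = 85/33.

85/33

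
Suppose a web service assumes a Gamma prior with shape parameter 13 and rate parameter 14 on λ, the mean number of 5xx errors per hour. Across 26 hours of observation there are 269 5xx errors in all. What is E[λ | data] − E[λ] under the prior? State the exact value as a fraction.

857/140

Total count 269 over total exposure 26 hours.
Conjugate update: add total count to the shape and total exposure to the rate, giving Gamma(282, 40).
Posterior mean = 282/40 = 141/20; prior mean = 13/14 = 13/14. Difference = 141/20 − 13/14 = 857/140.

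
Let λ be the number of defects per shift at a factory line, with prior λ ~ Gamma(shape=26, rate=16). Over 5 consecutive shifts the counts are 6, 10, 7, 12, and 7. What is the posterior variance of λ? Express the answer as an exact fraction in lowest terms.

Total count: 6 + 10 + 7 + 12 + 7 = 42.
Total exposure: 5 shifts.
Gamma(α, β) with Poisson data over total exposure Σt gives posterior Gamma(α+Σx, β+Σt) = Gamma(68, 21).
Posterior variance = α'/β'² = 68/441.

68/441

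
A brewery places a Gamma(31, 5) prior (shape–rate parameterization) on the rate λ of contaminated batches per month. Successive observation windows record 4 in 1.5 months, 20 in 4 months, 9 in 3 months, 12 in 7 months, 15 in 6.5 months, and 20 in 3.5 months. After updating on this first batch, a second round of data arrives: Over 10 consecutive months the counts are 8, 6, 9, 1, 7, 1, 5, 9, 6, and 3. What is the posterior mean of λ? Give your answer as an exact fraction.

Total count: 4 + 20 + 9 + 12 + 15 + 20 = 80.
Total exposure: 1.5 + 4 + 3 + 7 + 6.5 + 3.5 = 25.5 months.
After the first batch: Gamma(31 + 80, 5 + 25.5) = Gamma(111, 61/2).
Total count: 8 + 6 + 9 + 1 + 7 + 1 + 5 + 9 + 6 + 3 = 55.
Total exposure: 10 months.
After the second batch: Gamma(111 + 55, 61/2 + 10) = Gamma(166, 81/2).
Posterior mean = α'/β' = 166/(81/2) = 332/81.

332/81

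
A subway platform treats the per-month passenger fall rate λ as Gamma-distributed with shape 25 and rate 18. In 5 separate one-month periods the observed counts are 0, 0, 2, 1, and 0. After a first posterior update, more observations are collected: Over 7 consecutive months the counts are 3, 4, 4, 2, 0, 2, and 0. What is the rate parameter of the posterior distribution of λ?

Total count: 0 + 0 + 2 + 1 + 0 = 3.
Total exposure: 5 months.
After the first batch: Gamma(25 + 3, 18 + 5) = Gamma(28, 23).
Total count: 3 + 4 + 4 + 2 + 0 + 2 + 0 = 15.
Total exposure: 7 months.
After the second batch: Gamma(28 + 15, 23 + 7) = Gamma(43, 30).

30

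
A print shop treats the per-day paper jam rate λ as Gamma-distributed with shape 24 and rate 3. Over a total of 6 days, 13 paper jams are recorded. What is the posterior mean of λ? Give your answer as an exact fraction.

37/9

Total count 13 over total exposure 6 days.
The Gamma prior is conjugate for the Poisson rate, so λ | data ~ Gamma(24+13, 3+6) = Gamma(37, 9).
Posterior mean = α'/β' = 37/9.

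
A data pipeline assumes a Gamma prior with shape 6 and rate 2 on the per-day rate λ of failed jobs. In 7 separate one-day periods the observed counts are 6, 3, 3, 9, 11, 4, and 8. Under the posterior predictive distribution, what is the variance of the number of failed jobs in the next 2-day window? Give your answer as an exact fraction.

Total count: 6 + 3 + 3 + 9 + 11 + 4 + 8 = 44.
Total exposure: 7 days.
Gamma(α, β) with Poisson data over total exposure Σt gives posterior Gamma(α+Σx, β+Σt) = Gamma(50, 9).
The posterior predictive for a window of length T is Negative Binomial with variance T·α'·(β'+T)/β'² = 2·50·11/81 = 1100/81.

1100/81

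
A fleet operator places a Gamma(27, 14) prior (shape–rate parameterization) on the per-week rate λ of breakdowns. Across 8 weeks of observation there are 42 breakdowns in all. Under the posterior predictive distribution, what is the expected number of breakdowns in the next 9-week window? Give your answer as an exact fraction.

Total count 42 over total exposure 8 weeks.
The Gamma prior is conjugate for the Poisson rate, so λ | data ~ Gamma(27+42, 14+8) = Gamma(69, 22).
Predictive mean over a 9-week window = T·E[λ|data] = 9·69/22 = 621/22.

621/22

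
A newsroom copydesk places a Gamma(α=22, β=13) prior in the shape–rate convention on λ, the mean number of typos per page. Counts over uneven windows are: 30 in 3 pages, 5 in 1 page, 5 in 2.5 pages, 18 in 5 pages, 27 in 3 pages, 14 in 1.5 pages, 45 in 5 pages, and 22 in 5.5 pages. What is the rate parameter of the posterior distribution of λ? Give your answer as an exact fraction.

Total count: 30 + 5 + 5 + 18 + 27 + 14 + 45 + 22 = 166.
Total exposure: 3 + 1 + 2.5 + 5 + 3 + 1.5 + 5 + 5.5 = 26.5 pages.
The Gamma prior is conjugate for the Poisson rate, so λ | data ~ Gamma(22+166, 13+26.5) = Gamma(188, 79/2).

79/2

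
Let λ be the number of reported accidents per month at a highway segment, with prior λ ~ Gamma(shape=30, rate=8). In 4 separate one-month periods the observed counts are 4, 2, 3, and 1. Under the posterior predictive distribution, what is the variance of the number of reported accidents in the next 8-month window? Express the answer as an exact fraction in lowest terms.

400/9

Total count: 4 + 2 + 3 + 1 = 10.
Total exposure: 4 months.
By Gamma–Poisson conjugacy, the posterior is Gamma(α + Σx, β + Σt) = Gamma(30 + 10, 8 + 4) = Gamma(40, 12).
The posterior predictive for a window of length T is Negative Binomial with variance T·α'·(β'+T)/β'² = 8·40·20/144 = 400/9.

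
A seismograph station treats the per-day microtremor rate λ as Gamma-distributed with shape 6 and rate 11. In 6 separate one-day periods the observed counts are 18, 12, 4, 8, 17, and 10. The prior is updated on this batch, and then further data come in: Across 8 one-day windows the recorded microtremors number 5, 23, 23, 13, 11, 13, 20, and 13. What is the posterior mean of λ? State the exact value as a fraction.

196/25

Total count: 18 + 12 + 4 + 8 + 17 + 10 = 69.
Total exposure: 6 days.
After the first batch: Gamma(6 + 69, 11 + 6) = Gamma(75, 17).
Total count: 5 + 23 + 23 + 13 + 11 + 13 + 20 + 13 = 121.
Total exposure: 8 days.
After the second batch: Gamma(75 + 121, 17 + 8) = Gamma(196, 25).
Posterior mean = α'/β' = 196/25.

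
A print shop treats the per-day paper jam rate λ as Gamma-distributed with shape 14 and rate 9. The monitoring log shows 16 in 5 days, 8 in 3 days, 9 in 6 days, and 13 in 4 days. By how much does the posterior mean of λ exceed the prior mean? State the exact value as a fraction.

2/3

Total count: 16 + 8 + 9 + 13 = 46.
Total exposure: 5 + 3 + 6 + 4 = 18 days.
Gamma(α, β) with Poisson data over total exposure Σt gives posterior Gamma(α+Σx, β+Σt) = Gamma(60, 27).
Posterior mean = 60/27 = 20/9; prior mean = 14/9 = 14/9. Difference = 20/9 − 14/9 = 2/3.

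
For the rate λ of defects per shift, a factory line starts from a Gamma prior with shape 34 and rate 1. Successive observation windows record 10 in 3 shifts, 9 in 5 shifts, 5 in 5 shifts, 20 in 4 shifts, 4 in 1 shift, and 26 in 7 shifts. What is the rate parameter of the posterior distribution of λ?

26

Total count: 10 + 9 + 5 + 20 + 4 + 26 = 74.
Total exposure: 3 + 5 + 5 + 4 + 1 + 7 = 25 shifts.
By Gamma–Poisson conjugacy, the posterior is Gamma(α + Σx, β + Σt) = Gamma(34 + 74, 1 + 25) = Gamma(108, 26).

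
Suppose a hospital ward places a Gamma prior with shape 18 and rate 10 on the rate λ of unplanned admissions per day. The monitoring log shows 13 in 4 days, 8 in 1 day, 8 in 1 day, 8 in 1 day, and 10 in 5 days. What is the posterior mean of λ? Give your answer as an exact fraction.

65/22

Total count: 13 + 8 + 8 + 8 + 10 = 47.
Total exposure: 4 + 1 + 1 + 1 + 5 = 12 days.
Posterior: α' = 18 + 47 = 65, β' = 10 + 12 = 22.
Posterior mean = α'/β' = 65/22.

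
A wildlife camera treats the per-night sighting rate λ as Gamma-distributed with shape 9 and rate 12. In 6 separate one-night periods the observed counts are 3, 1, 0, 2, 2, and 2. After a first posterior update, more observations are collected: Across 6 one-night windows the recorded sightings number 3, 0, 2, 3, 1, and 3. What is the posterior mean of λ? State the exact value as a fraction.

Total count: 3 + 1 + 0 + 2 + 2 + 2 = 10.
Total exposure: 6 nights.
After the first batch: Gamma(9 + 10, 12 + 6) = Gamma(19, 18).
Total count: 3 + 0 + 2 + 3 + 1 + 3 = 12.
Total exposure: 6 nights.
After the second batch: Gamma(19 + 12, 18 + 6) = Gamma(31, 24).
Posterior mean = α'/β' = 31/24.

31/24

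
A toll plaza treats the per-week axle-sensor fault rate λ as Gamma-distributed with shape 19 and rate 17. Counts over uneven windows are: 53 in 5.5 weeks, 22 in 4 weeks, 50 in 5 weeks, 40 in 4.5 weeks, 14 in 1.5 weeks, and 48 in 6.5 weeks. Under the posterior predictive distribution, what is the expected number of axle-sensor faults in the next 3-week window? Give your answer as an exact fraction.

Total count: 53 + 22 + 50 + 40 + 14 + 48 = 227.
Total exposure: 5.5 + 4 + 5 + 4.5 + 1.5 + 6.5 = 27 weeks.
Gamma(α, β) with Poisson data over total exposure Σt gives posterior Gamma(α+Σx, β+Σt) = Gamma(246, 44).
Predictive mean over a 3-week window = T·E[λ|data] = 3·246/44 = 369/22.

369/22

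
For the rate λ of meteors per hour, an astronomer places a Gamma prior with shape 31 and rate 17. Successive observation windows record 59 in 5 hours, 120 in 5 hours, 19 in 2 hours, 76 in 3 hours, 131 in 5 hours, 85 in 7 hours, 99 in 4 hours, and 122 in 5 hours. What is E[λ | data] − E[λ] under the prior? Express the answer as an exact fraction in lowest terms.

Total count: 59 + 120 + 19 + 76 + 131 + 85 + 99 + 122 = 711.
Total exposure: 5 + 5 + 2 + 3 + 5 + 7 + 4 + 5 = 36 hours.
The Gamma prior is conjugate for the Poisson rate, so λ | data ~ Gamma(31+711, 17+36) = Gamma(742, 53).
Posterior mean = 742/53 = 14; prior mean = 31/17 = 31/17. Difference = 14 − 31/17 = 207/17.

207/17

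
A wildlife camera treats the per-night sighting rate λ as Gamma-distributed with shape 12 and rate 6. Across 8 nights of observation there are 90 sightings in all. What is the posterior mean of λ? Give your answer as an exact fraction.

51/7

Total count 90 over total exposure 8 nights.
The Gamma prior is conjugate for the Poisson rate, so λ | data ~ Gamma(12+90, 6+8) = Gamma(102, 14).
Posterior mean = α'/β' = 102/14 = 51/7.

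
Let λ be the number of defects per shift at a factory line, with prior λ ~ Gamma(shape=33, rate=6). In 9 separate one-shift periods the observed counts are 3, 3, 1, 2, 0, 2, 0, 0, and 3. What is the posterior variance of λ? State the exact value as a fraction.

47/225

Total count: 3 + 3 + 1 + 2 + 0 + 2 + 0 + 0 + 3 = 14.
Total exposure: 9 shifts.
Gamma(α, β) with Poisson data over total exposure Σt gives posterior Gamma(α+Σx, β+Σt) = Gamma(47, 15).
Posterior variance = α'/β'² = 47/225.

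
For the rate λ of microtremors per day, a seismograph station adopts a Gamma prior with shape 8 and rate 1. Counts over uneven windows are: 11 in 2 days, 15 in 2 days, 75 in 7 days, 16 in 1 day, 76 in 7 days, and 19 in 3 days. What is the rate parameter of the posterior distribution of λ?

Total count: 11 + 15 + 75 + 16 + 76 + 19 = 212.
Total exposure: 2 + 2 + 7 + 1 + 7 + 3 = 22 days.
By Gamma–Poisson conjugacy, the posterior is Gamma(α + Σx, β + Σt) = Gamma(8 + 212, 1 + 22) = Gamma(220, 23).

23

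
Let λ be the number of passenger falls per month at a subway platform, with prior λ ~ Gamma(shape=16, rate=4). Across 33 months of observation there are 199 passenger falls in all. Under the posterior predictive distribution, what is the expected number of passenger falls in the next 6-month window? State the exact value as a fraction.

Total count 199 over total exposure 33 months.
Gamma(α, β) with Poisson data over total exposure Σt gives posterior Gamma(α+Σx, β+Σt) = Gamma(215, 37).
Predictive mean over a 6-month window = T·E[λ|data] = 6·215/37 = 1290/37.

1290/37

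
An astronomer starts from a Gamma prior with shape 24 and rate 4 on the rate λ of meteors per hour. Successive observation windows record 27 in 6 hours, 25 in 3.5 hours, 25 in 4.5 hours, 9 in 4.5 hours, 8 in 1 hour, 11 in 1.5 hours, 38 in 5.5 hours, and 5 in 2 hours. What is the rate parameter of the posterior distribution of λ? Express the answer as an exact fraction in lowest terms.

Total count: 27 + 25 + 25 + 9 + 8 + 11 + 38 + 5 = 148.
Total exposure: 6 + 3.5 + 4.5 + 4.5 + 1 + 1.5 + 5.5 + 2 = 28.5 hours.
By Gamma–Poisson conjugacy, the posterior is Gamma(α + Σx, β + Σt) = Gamma(24 + 148, 4 + 28.5) = Gamma(172, 65/2).

65/2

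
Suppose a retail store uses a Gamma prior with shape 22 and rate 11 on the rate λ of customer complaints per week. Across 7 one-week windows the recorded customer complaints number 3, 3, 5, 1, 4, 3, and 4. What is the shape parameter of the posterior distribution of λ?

Total count: 3 + 3 + 5 + 1 + 4 + 3 + 4 = 23.
Total exposure: 7 weeks.
Gamma(α, β) with Poisson data over total exposure Σt gives posterior Gamma(α+Σx, β+Σt) = Gamma(45, 18).

45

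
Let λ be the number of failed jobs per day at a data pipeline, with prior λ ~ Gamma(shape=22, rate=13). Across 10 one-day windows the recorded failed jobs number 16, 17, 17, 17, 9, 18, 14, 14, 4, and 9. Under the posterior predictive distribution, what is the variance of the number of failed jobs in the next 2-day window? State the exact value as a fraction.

7850/529

Total count: 16 + 17 + 17 + 17 + 9 + 18 + 14 + 14 + 4 + 9 = 135.
Total exposure: 10 days.
The Gamma prior is conjugate for the Poisson rate, so λ | data ~ Gamma(22+135, 13+10) = Gamma(157, 23).
The posterior predictive for a window of length T is Negative Binomial with variance T·α'·(β'+T)/β'² = 2·157·25/529 = 7850/529.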